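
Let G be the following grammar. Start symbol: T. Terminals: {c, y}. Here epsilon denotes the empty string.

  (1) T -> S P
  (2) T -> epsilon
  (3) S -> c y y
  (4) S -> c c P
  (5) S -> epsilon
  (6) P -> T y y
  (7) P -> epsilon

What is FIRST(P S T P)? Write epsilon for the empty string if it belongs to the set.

FIRST(S) = {epsilon, c}
FIRST(T) = {epsilon, c, y}  (via S P)
FIRST(P) = {epsilon, c, y}  (via T y y)
FIRST(P S T P): take FIRST of each symbol in turn, carrying on past any symbol whose FIRST contains epsilon; result {epsilon, c, y}.

{epsilon, c, y}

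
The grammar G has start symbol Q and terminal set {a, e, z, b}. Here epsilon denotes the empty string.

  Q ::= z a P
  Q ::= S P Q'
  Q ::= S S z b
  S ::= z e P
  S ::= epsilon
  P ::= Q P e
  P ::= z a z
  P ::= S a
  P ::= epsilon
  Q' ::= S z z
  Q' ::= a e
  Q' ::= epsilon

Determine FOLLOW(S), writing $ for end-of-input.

{$, a, e, z}

FIRST(S): from S::=z e P we get {z}; from S::=epsilon we get {epsilon}. So FIRST(S) = {epsilon, z}.
FIRST(Q'): from Q'::=S z z we get {z}; from Q'::=a e we get {a}; from Q'::=epsilon we get {epsilon}. So FIRST(Q') = {epsilon, a, z}.
FIRST(Q): from Q::=z a P we get {z}; from Q::=S P Q' we get {epsilon, a, e, z}; from Q::=S S z b we get {z}. So FIRST(Q) = {epsilon, a, e, z}.
FIRST(P): from P::=Q P e we get {a, e, z}; from P::=z a z we get {z}; from P::=S a we get {a, z}; from P::=epsilon we get {epsilon}. So FIRST(P) = {epsilon, a, e, z}.
FOLLOW(Q) includes $ since Q is the start symbol.
FOLLOW(Q): in P::=Q P e, Q is followed by P e with FIRST {a, e, z}. Thus FOLLOW(Q) = {$, a, e, z}.
FOLLOW(S): in Q::=S P Q', S is followed by P Q' with FIRST {epsilon, a, e, z}; in Q::=S P Q', the suffix after S is nullable, so FOLLOW(S) ⊇ FOLLOW(Q) = {$, a, e, z}; in Q::=S S z b (occurrence 1), S is followed by S z b with FIRST {z}; in Q::=S S z b (occurrence 2), S is followed by z b with FIRST {z}; in P::=S a, S is followed by a with FIRST {a}; in Q'::=S z z, S is followed by z z with FIRST {z}. Thus FOLLOW(S) = {$, a, e, z}.
FOLLOW(P): in Q::=z a P, the suffix after P is empty, so FOLLOW(P) ⊇ FOLLOW(Q) = {$, a, e, z}; in Q::=S P Q', P is followed by Q' with FIRST {epsilon, a, z}; in Q::=S P Q', the suffix after P is nullable, so FOLLOW(P) ⊇ FOLLOW(Q) = {$, a, e, z}; in S::=z e P, the suffix after P is empty, so FOLLOW(P) ⊇ FOLLOW(S) = {$, a, e, z}; in P::=Q P e, P is followed by e with FIRST {e}. Thus FOLLOW(P) = {$, a, e, z}.
FOLLOW(Q'): in Q::=S P Q', the suffix after Q' is empty, so FOLLOW(Q') ⊇ FOLLOW(Q) = {$, a, e, z}. Thus FOLLOW(Q') = {$, a, e, z}.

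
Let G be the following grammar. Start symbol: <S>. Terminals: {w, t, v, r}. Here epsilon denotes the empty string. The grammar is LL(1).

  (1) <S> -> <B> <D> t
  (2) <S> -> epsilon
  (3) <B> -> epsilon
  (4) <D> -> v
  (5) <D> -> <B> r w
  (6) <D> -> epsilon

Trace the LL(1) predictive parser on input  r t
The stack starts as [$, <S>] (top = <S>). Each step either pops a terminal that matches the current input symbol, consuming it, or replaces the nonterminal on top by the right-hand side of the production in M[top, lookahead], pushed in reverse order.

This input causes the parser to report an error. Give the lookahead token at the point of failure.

step 1: stack=$ <S>  input=r t $  — expand <S> -> <B> <D> t
step 2: stack=$ t <D> <B>  input=r t $  — expand <B> -> epsilon
step 3: stack=$ t <D>  input=r t $  — expand <D> -> <B> r w
step 4: stack=$ t w r <B>  input=r t $  — expand <B> -> epsilon
step 5: stack=$ t w r  input=r t $  — match r
step 6: stack=$ t w  input=t $  — error: top is terminal w but lookahead is t

t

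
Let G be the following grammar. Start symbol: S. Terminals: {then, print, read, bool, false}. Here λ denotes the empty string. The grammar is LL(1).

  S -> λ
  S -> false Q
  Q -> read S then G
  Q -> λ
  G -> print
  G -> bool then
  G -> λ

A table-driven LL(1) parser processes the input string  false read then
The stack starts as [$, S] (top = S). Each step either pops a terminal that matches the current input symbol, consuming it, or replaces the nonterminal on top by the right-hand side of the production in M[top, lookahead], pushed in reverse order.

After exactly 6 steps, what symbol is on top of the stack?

step 1: stack=$ S  input=false read then $  — expand S -> false Q
step 2: stack=$ Q false  input=false read then $  — match false
step 3: stack=$ Q  input=read then $  — expand Q -> read S then G
step 4: stack=$ G then S read  input=read then $  — match read
step 5: stack=$ G then S  input=then $  — expand S -> λ
step 6: stack=$ G then  input=then $  — match then
Stack after step 6: $ G (top = G).

G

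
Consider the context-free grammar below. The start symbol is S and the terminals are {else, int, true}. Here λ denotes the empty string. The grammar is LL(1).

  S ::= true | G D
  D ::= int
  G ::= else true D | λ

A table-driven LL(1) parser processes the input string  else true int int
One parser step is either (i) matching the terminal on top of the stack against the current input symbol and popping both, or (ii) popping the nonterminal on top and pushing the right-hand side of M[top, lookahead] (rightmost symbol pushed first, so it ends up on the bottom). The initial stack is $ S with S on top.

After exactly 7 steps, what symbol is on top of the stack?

step 1: stack=$ S  input=else true int int $  — expand S ::= G D
step 2: stack=$ D G  input=else true int int $  — expand G ::= else true D
step 3: stack=$ D D true else  input=else true int int $  — match else
step 4: stack=$ D D true  input=true int int $  — match true
step 5: stack=$ D D  input=int int $  — expand D ::= int
step 6: stack=$ D int  input=int int $  — match int
step 7: stack=$ D  input=int $  — expand D ::= int
Stack after step 7: $ int (top = int).

int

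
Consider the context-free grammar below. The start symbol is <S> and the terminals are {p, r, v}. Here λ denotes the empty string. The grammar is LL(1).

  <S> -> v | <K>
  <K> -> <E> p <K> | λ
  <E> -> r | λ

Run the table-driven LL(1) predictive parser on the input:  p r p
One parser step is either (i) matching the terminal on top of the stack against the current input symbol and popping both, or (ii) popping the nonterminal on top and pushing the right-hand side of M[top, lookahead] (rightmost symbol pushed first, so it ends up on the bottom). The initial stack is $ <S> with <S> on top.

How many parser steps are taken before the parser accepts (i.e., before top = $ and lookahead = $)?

step 1: stack=$ <S>  input=p r p $  — expand <S> -> <K>
step 2: stack=$ <K>  input=p r p $  — expand <K> -> <E> p <K>
step 3: stack=$ <K> p <E>  input=p r p $  — expand <E> -> λ
step 4: stack=$ <K> p  input=p r p $  — match p
step 5: stack=$ <K>  input=r p $  — expand <K> -> <E> p <K>
step 6: stack=$ <K> p <E>  input=r p $  — expand <E> -> r
step 7: stack=$ <K> p r  input=r p $  — match r
step 8: stack=$ <K> p  input=p $  — match p
step 9: stack=$ <K>  input=$  — expand <K> -> λ
Accept reached after 9 steps.

9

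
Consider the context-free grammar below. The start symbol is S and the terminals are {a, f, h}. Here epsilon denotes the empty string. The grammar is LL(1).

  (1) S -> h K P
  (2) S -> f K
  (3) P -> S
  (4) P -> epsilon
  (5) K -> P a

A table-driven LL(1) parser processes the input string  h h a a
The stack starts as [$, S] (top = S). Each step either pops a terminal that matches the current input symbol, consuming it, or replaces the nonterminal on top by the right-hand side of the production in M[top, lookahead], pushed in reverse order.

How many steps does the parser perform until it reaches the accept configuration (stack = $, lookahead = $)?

step 1: stack=$ S  input=h h a a $  — expand S -> h K P
step 2: stack=$ P K h  input=h h a a $  — match h
step 3: stack=$ P K  input=h a a $  — expand K -> P a
step 4: stack=$ P a P  input=h a a $  — expand P -> S
step 5: stack=$ P a S  input=h a a $  — expand S -> h K P
step 6: stack=$ P a P K h  input=h a a $  — match h
step 7: stack=$ P a P K  input=a a $  — expand K -> P a
step 8: stack=$ P a P a P  input=a a $  — expand P -> epsilon
step 9: stack=$ P a P a  input=a a $  — match a
step 10: stack=$ P a P  input=a $  — expand P -> epsilon
step 11: stack=$ P a  input=a $  — match a
step 12: stack=$ P  input=$  — expand P -> epsilon
Accept reached after 12 steps.

12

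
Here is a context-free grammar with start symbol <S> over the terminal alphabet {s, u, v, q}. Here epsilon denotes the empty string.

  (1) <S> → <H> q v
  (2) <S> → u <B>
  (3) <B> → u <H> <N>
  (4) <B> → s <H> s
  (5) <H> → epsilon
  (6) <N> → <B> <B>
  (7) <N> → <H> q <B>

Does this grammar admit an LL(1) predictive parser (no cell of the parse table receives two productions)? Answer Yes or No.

FIRST(<S>) = {q, u}
FIRST(<B>) = {s, u}
FIRST(<H>) = {epsilon}
FIRST(<N>) = {q, s, u}
FOLLOW(<S>) = {$}
FOLLOW(<B>) = {$, s, u}
FOLLOW(<H>) = {q, s, u}
FOLLOW(<N>) = {$, s, u}
Each cell of M receives at most one production.

Yes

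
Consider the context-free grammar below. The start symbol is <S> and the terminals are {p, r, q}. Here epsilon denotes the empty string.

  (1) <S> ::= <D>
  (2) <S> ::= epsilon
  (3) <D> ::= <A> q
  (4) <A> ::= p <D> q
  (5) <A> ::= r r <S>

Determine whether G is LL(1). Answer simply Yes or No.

Yes

FIRST(<S>) = {epsilon, p, r}
FIRST(<D>) = {p, r}
FIRST(<A>) = {p, r}
FOLLOW(<S>) = {$, q}
FOLLOW(<D>) = {$, q}
FOLLOW(<A>) = {q}
Each cell of M receives at most one production.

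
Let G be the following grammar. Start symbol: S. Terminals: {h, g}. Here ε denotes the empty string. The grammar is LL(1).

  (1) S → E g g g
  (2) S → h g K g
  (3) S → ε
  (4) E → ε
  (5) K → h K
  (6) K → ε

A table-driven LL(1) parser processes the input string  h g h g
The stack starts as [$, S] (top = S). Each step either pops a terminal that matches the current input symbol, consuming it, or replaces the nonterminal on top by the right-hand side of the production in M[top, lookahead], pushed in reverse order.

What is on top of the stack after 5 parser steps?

     Stack      Input      Action
  1  $ S        h g h g $  expand S → h g K g
  2  $ g K g h  h g h g $  match h
  3  $ g K g    g h g $    match g
  4  $ g K      h g $      expand K → h K
  5  $ g K h    h g $      match h
Stack after step 5: $ g K (top = K).

K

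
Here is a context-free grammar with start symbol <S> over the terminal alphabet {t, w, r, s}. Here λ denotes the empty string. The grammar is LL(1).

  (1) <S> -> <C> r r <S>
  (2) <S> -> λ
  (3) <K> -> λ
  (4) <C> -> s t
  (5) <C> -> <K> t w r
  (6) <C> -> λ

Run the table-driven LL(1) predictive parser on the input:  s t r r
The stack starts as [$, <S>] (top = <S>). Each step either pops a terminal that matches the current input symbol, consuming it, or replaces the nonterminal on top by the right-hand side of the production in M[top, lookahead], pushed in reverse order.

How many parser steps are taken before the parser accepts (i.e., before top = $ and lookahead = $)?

7

     Stack          Input      Action
  1  $ <S>          s t r r $  expand <S> -> <C> r r <S>
  2  $ <S> r r <C>  s t r r $  expand <C> -> s t
  3  $ <S> r r t s  s t r r $  match s
  4  $ <S> r r t    t r r $    match t
  5  $ <S> r r      r r $      match r
  6  $ <S> r        r $        match r
  7  $ <S>          $          expand <S> -> λ
Accept reached after 7 steps.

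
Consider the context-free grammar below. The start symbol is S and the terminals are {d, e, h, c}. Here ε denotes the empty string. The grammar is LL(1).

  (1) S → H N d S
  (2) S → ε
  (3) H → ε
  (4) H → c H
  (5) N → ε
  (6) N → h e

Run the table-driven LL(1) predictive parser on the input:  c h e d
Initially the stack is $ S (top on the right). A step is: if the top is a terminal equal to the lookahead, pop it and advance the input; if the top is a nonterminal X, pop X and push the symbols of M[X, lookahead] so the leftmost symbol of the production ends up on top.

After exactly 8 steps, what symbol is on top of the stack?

S

     Stack        Input      Action
  1  $ S          c h e d $  expand S → H N d S
  2  $ S d N H    c h e d $  expand H → c H
  3  $ S d N H c  c h e d $  match c
  4  $ S d N H    h e d $    expand H → ε
  5  $ S d N      h e d $    expand N → h e
  6  $ S d e h    h e d $    match h
  7  $ S d e      e d $      match e
  8  $ S d        d $        match d
Stack after step 8: $ S (top = S).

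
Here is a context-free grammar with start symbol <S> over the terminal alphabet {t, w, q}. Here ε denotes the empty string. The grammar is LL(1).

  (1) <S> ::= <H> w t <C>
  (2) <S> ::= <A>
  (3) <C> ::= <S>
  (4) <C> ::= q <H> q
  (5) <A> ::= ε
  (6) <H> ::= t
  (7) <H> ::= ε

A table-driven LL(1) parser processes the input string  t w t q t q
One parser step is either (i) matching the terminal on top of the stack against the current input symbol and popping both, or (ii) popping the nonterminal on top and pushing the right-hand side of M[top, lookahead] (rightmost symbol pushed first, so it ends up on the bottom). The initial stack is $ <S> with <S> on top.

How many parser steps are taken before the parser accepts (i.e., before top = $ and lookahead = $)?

step 1: stack=$ <S>  input=t w t q t q $  — expand <S> ::= <H> w t <C>
step 2: stack=$ <C> t w <H>  input=t w t q t q $  — expand <H> ::= t
step 3: stack=$ <C> t w t  input=t w t q t q $  — match t
step 4: stack=$ <C> t w  input=w t q t q $  — match w
step 5: stack=$ <C> t  input=t q t q $  — match t
step 6: stack=$ <C>  input=q t q $  — expand <C> ::= q <H> q
step 7: stack=$ q <H> q  input=q t q $  — match q
step 8: stack=$ q <H>  input=t q $  — expand <H> ::= t
step 9: stack=$ q t  input=t q $  — match t
step 10: stack=$ q  input=q $  — match q
Accept reached after 10 steps.

10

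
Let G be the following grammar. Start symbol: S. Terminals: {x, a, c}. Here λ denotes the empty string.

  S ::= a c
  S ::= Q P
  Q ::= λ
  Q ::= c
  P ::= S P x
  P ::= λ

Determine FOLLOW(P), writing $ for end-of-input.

{$, a, c, x}

FIRST(Q) = {λ, c}
FIRST(S) = {λ, a, c, x}  (via Q P)
FIRST(P) = {λ, a, c, x}  (via S P x)
FOLLOW(S) includes $ since S is the start symbol.
FOLLOW(S): in P::=S P x, S is followed by P x with FIRST {a, c, x}. Thus FOLLOW(S) = {$, a, c, x}.
FOLLOW(Q): in S::=Q P, Q is followed by P with FIRST {λ, a, c, x}; in S::=Q P, the suffix after Q is nullable, so FOLLOW(Q) ⊇ FOLLOW(S) = {$, a, c, x}. Thus FOLLOW(Q) = {$, a, c, x}.
FOLLOW(P): in S::=Q P, the suffix after P is empty, so FOLLOW(P) ⊇ FOLLOW(S) = {$, a, c, x}; in P::=S P x, P is followed by x with FIRST {x}. Thus FOLLOW(P) = {$, a, c, x}.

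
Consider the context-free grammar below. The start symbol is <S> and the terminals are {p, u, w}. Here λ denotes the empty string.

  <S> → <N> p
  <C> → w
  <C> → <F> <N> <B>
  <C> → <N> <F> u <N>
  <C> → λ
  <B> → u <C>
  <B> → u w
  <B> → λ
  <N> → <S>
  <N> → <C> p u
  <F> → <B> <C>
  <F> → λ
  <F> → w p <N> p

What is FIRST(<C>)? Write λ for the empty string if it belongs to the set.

FIRST(<B>): from <B>→u <C> we get {u}; from <B>→u w we get {u}; from <B>→λ we get {λ}. So FIRST(<B>) = {λ, u}.
FIRST(<S>): from <S>→<N> p we get {p, u, w}. So FIRST(<S>) = {p, u, w}.
FIRST(<C>): from <C>→w we get {w}; from <C>→<F> <N> <B> we get {p, u, w}; from <C>→<N> <F> u <N> we get {p, u, w}; from <C>→λ we get {λ}. So FIRST(<C>) = {λ, p, u, w}.
FIRST(<N>): from <N>→<S> we get {p, u, w}; from <N>→<C> p u we get {p, u, w}. So FIRST(<N>) = {p, u, w}.
FIRST(<F>): from <F>→<B> <C> we get {λ, p, u, w}; from <F>→λ we get {λ}; from <F>→w p <N> p we get {w}. So FIRST(<F>) = {λ, p, u, w}.

{λ, p, u, w}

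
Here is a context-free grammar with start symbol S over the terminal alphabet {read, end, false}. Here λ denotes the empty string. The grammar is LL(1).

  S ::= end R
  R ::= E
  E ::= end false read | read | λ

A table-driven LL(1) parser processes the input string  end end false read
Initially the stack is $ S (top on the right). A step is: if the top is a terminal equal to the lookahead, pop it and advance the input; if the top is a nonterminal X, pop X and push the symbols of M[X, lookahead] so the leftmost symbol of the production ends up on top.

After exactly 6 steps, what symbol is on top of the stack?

     Stack             Input                 Action
  1  $ S               end end false read $  expand S ::= end R
  2  $ R end           end end false read $  match end
  3  $ R               end false read $      expand R ::= E
  4  $ E               end false read $      expand E ::= end false read
  5  $ read false end  end false read $      match end
  6  $ read false      false read $          match false
Stack after step 6: $ read (top = read).

read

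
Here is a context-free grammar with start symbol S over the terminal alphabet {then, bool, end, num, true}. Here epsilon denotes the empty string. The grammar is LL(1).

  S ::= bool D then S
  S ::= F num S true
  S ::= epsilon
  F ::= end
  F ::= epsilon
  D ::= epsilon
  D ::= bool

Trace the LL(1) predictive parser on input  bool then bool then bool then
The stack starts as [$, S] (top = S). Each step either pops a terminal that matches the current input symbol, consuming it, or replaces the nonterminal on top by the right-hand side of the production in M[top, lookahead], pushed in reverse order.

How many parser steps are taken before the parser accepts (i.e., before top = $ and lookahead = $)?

13

step 1: stack=$ S  input=bool then bool then bool then $  — expand S ::= bool D then S
step 2: stack=$ S then D bool  input=bool then bool then bool then $  — match bool
step 3: stack=$ S then D  input=then bool then bool then $  — expand D ::= epsilon
step 4: stack=$ S then  input=then bool then bool then $  — match then
step 5: stack=$ S  input=bool then bool then $  — expand S ::= bool D then S
step 6: stack=$ S then D bool  input=bool then bool then $  — match bool
step 7: stack=$ S then D  input=then bool then $  — expand D ::= epsilon
step 8: stack=$ S then  input=then bool then $  — match then
step 9: stack=$ S  input=bool then $  — expand S ::= bool D then S
step 10: stack=$ S then D bool  input=bool then $  — match bool
step 11: stack=$ S then D  input=then $  — expand D ::= epsilon
step 12: stack=$ S then  input=then $  — match then
step 13: stack=$ S  input=$  — expand S ::= epsilon
Accept reached after 13 steps.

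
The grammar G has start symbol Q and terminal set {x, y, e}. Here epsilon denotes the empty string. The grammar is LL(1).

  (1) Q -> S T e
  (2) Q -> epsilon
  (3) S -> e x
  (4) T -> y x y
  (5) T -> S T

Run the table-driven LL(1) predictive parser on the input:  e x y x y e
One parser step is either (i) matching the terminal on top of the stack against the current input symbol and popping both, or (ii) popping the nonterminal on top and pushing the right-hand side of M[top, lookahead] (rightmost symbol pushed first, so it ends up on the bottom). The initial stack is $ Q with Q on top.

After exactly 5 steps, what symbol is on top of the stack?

y

step 1: stack=$ Q  input=e x y x y e $  — expand Q -> S T e
step 2: stack=$ e T S  input=e x y x y e $  — expand S -> e x
step 3: stack=$ e T x e  input=e x y x y e $  — match e
step 4: stack=$ e T x  input=x y x y e $  — match x
step 5: stack=$ e T  input=y x y e $  — expand T -> y x y
Stack after step 5: $ e y x y (top = y).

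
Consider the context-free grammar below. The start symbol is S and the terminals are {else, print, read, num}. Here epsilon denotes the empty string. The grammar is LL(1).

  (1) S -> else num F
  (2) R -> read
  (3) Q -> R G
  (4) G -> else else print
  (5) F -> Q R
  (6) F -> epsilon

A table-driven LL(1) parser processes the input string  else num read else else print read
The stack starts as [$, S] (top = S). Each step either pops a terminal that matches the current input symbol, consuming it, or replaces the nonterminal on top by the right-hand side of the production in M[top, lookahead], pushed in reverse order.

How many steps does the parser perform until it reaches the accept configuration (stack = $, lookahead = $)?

      Stack                Input                                 Action
   1  $ S                  else num read else else print read $  expand S -> else num F
   2  $ F num else         else num read else else print read $  match else
   3  $ F num              num read else else print read $       match num
   4  $ F                  read else else print read $           expand F -> Q R
   5  $ R Q                read else else print read $           expand Q -> R G
   6  $ R G R              read else else print read $           expand R -> read
   7  $ R G read           read else else print read $           match read
   8  $ R G                else else print read $                expand G -> else else print
   9  $ R print else else  else else print read $                match else
  10  $ R print else       else print read $                     match else
  11  $ R print            print read $                          match print
  12  $ R                  read $                                expand R -> read
  13  $ read               read $                                match read
Accept reached after 13 steps.

13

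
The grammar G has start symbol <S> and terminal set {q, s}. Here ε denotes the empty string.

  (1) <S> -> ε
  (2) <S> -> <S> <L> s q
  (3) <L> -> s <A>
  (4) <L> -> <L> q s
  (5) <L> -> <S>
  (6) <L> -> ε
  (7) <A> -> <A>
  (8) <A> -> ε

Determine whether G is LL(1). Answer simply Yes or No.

FIRST(<S>) = {ε, q, s}
FIRST(<L>) = {ε, q, s}
FIRST(<A>) = {ε}
FOLLOW(<S>) = {$, q, s}
FOLLOW(<L>) = {q, s}
FOLLOW(<A>) = {q, s}
Cell M[<A>, q] receives both <A> -> <A> and <A> -> ε — the grammar is not LL(1).

No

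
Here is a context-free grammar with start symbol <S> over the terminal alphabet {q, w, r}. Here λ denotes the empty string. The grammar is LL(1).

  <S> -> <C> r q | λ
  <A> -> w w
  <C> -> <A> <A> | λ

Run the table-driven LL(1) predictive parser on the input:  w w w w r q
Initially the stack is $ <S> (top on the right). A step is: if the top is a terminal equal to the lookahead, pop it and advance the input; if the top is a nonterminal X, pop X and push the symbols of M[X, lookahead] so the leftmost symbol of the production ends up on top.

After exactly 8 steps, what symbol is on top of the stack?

r

step 1: stack=$ <S>  input=w w w w r q $  — expand <S> -> <C> r q
step 2: stack=$ q r <C>  input=w w w w r q $  — expand <C> -> <A> <A>
step 3: stack=$ q r <A> <A>  input=w w w w r q $  — expand <A> -> w w
step 4: stack=$ q r <A> w w  input=w w w w r q $  — match w
step 5: stack=$ q r <A> w  input=w w w r q $  — match w
step 6: stack=$ q r <A>  input=w w r q $  — expand <A> -> w w
step 7: stack=$ q r w w  input=w w r q $  — match w
step 8: stack=$ q r w  input=w r q $  — match w
Stack after step 8: $ q r (top = r).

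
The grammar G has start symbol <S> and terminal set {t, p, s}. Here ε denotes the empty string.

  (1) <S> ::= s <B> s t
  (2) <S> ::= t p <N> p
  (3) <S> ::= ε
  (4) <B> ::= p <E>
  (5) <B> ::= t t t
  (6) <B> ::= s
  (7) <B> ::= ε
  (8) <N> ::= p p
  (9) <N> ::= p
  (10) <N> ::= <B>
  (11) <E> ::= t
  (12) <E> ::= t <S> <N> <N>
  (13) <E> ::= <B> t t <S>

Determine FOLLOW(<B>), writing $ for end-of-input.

{p, s, t}

FIRST(<S>): from <S>::=s <B> s t we get {s}; from <S>::=t p <N> p we get {t}; from <S>::=ε we get {ε}. So FIRST(<S>) = {ε, s, t}.
FIRST(<B>): from <B>::=p <E> we get {p}; from <B>::=t t t we get {t}; from <B>::=s we get {s}; from <B>::=ε we get {ε}. So FIRST(<B>) = {ε, p, s, t}.
FIRST(<N>): from <N>::=p p we get {p}; from <N>::=p we get {p}; from <N>::=<B> we get {ε, p, s, t}. So FIRST(<N>) = {ε, p, s, t}.
FIRST(<E>): from <E>::=t we get {t}; from <E>::=t <S> <N> <N> we get {t}; from <E>::=<B> t t <S> we get {p, s, t}. So FIRST(<E>) = {p, s, t}.
FOLLOW(<S>) includes $ since <S> is the start symbol.
FOLLOW(<S>): in <E>::=t <S> <N> <N>, <S> is followed by <N> <N> with FIRST {ε, p, s, t}; in <E>::=t <S> <N> <N>, the suffix after <S> is nullable, so FOLLOW(<S>) ⊇ FOLLOW(<E>) = {p, s, t}; in <E>::=<B> t t <S>, the suffix after <S> is empty, so FOLLOW(<S>) ⊇ FOLLOW(<E>) = {p, s, t}. Thus FOLLOW(<S>) = {$, p, s, t}.
FOLLOW(<B>): in <S>::=s <B> s t, <B> is followed by s t with FIRST {s}; in <N>::=<B>, the suffix after <B> is empty, so FOLLOW(<B>) ⊇ FOLLOW(<N>) = {p, s, t}; in <E>::=<B> t t <S>, <B> is followed by t t <S> with FIRST {t}. Thus FOLLOW(<B>) = {p, s, t}.
FOLLOW(<E>): in <B>::=p <E>, the suffix after <E> is empty, so FOLLOW(<E>) ⊇ FOLLOW(<B>) = {p, s, t}. Thus FOLLOW(<E>) = {p, s, t}.
FOLLOW(<N>): in <S>::=t p <N> p, <N> is followed by p with FIRST {p}; in <E>::=t <S> <N> <N> (occurrence 1), <N> is followed by <N> with FIRST {ε, p, s, t}; in <E>::=t <S> <N> <N> (occurrence 1), the suffix after <N> is nullable, so FOLLOW(<N>) ⊇ FOLLOW(<E>) = {p, s, t}; in <E>::=t <S> <N> <N> (occurrence 2), the suffix after <N> is empty, so FOLLOW(<N>) ⊇ FOLLOW(<E>) = {p, s, t}. Thus FOLLOW(<N>) = {p, s, t}.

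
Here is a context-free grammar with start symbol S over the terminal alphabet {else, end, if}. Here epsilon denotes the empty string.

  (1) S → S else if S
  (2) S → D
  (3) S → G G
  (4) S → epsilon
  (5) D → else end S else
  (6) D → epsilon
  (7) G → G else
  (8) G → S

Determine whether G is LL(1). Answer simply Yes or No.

No

FIRST(S) = {epsilon, else}
FIRST(D) = {epsilon, else}
FIRST(G) = {epsilon, else}
FOLLOW(S) = {$, else}
FOLLOW(D) = {$, else}
FOLLOW(G) = {$, else}
Cell M[D, else] receives both D → else end S else and D → epsilon — the grammar is not LL(1).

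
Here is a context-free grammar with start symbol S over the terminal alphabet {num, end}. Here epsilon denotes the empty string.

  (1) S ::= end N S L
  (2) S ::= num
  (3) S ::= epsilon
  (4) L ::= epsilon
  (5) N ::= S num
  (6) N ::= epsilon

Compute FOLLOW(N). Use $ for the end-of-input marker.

{$, end, num}

FIRST(S) = {epsilon, end, num}
FIRST(L) = {epsilon}
FIRST(N) = {epsilon, end, num}  (via S num)
FOLLOW(S) includes $ since S is the start symbol.
FOLLOW(S): in S::=end N S L, S is followed by L with FIRST {epsilon}; in S::=end N S L, the suffix after S is nullable (adds nothing new); in N::=S num, S is followed by num with FIRST {num}. Thus FOLLOW(S) = {$, num}.
FOLLOW(L): in S::=end N S L, the suffix after L is empty, so FOLLOW(L) ⊇ FOLLOW(S) = {$, num}. Thus FOLLOW(L) = {$, num}.
FOLLOW(N): in S::=end N S L, N is followed by S L with FIRST {epsilon, end, num}; in S::=end N S L, the suffix after N is nullable, so FOLLOW(N) ⊇ FOLLOW(S) = {$, num}. Thus FOLLOW(N) = {$, end, num}.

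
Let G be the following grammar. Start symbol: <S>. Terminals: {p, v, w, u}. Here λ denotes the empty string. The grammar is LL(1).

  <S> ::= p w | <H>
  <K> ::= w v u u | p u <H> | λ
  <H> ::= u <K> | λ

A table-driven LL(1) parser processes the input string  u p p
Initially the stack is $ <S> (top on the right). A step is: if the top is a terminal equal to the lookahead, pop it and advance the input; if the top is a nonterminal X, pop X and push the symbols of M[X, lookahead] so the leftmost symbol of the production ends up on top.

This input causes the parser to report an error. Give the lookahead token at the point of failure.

p

     Stack      Input    Action
  1  $ <S>      u p p $  expand <S> ::= <H>
  2  $ <H>      u p p $  expand <H> ::= u <K>
  3  $ <K> u    u p p $  match u
  4  $ <K>      p p $    expand <K> ::= p u <H>
  5  $ <H> u p  p p $    match p
  6  $ <H> u    p $      error: top is terminal u but lookahead is p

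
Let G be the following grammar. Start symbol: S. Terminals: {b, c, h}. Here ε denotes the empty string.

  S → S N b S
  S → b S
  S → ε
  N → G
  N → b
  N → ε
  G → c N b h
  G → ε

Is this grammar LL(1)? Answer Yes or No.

FIRST(S) = {ε, b, c}
FIRST(N) = {ε, b, c}
FIRST(G) = {ε, c}
FOLLOW(S) = {$, b, c}
FOLLOW(N) = {b}
FOLLOW(G) = {b}
Cell M[N, b] receives both N → G and N → b and N → ε — the grammar is not LL(1).

No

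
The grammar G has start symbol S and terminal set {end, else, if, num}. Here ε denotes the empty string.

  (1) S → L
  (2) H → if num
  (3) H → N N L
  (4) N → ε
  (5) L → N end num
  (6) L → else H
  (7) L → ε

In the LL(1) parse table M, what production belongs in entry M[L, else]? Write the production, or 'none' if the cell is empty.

L → else H

FIRST(N): from N→ε we get {ε}. So FIRST(N) = {ε}.
FIRST(L): from L→N end num we get {end}; from L→else H we get {else}; from L→ε we get {ε}. So FIRST(L) = {ε, else, end}.
FIRST(S): from S→L we get {ε, else, end}. So FIRST(S) = {ε, else, end}.
FIRST(H): from H→if num we get {if}; from H→N N L we get {ε, else, end}. So FIRST(H) = {ε, else, end, if}.
FOLLOW(S) includes $ since S is the start symbol.
FOLLOW(S): S appears on no right-hand side. Thus FOLLOW(S) = {$}.
FOLLOW(H): in L→else H, the suffix after H is empty, so FOLLOW(H) ⊇ FOLLOW(L) = {$}. Thus FOLLOW(H) = {$}.
FOLLOW(L): in S→L, the suffix after L is empty, so FOLLOW(L) ⊇ FOLLOW(S) = {$}; in H→N N L, the suffix after L is empty, so FOLLOW(L) ⊇ FOLLOW(H) = {$}. Thus FOLLOW(L) = {$}.
For L → N end num: FIRST(N end num) = {end}, so it goes in M[L, t] for t ∈ {end}.
For L → else H: FIRST(else H) = {else}, so it goes in M[L, t] for t ∈ {else}.
For L → ε: FIRST(ε) = {ε}, so it goes in M[L, t] for t ∈ {}; since ε ∈ FIRST, also for every t ∈ FOLLOW(L) = {$}.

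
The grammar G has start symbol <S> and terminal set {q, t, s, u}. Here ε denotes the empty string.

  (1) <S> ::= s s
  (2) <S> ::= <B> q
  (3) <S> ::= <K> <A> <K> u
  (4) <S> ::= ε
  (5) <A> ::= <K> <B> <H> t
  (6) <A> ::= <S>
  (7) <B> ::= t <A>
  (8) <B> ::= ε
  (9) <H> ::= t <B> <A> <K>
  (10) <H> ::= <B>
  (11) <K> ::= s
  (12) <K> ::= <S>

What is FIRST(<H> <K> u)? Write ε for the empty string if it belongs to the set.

{q, s, t, u}

FIRST(<B>): from <B>::=t <A> we get {t}; from <B>::=ε we get {ε}. So FIRST(<B>) = {ε, t}.
FIRST(<H>): from <H>::=t <B> <A> <K> we get {t}; from <H>::=<B> we get {ε, t}. So FIRST(<H>) = {ε, t}.
FIRST(<S>): from <S>::=s s we get {s}; from <S>::=<B> q we get {q, t}; from <S>::=<K> <A> <K> u we get {q, s, t, u}; from <S>::=ε we get {ε}. So FIRST(<S>) = {ε, q, s, t, u}.
FIRST(<K>): from <K>::=s we get {s}; from <K>::=<S> we get {ε, q, s, t, u}. So FIRST(<K>) = {ε, q, s, t, u}.
FIRST(<A>): from <A>::=<K> <B> <H> t we get {q, s, t, u}; from <A>::=<S> we get {ε, q, s, t, u}. So FIRST(<A>) = {ε, q, s, t, u}.
FIRST(<H> <K> u): take FIRST of each symbol in turn, carrying on past any symbol whose FIRST contains ε; result {q, s, t, u}.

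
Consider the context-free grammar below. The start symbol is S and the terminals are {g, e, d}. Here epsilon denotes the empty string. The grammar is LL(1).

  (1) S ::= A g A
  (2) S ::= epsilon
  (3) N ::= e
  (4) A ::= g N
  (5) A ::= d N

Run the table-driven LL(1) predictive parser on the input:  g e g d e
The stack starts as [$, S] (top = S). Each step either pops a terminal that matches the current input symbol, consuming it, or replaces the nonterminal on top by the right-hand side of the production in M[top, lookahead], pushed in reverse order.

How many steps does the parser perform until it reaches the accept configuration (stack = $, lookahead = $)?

10

step 1: stack=$ S  input=g e g d e $  — expand S ::= A g A
step 2: stack=$ A g A  input=g e g d e $  — expand A ::= g N
step 3: stack=$ A g N g  input=g e g d e $  — match g
step 4: stack=$ A g N  input=e g d e $  — expand N ::= e
step 5: stack=$ A g e  input=e g d e $  — match e
step 6: stack=$ A g  input=g d e $  — match g
step 7: stack=$ A  input=d e $  — expand A ::= d N
step 8: stack=$ N d  input=d e $  — match d
step 9: stack=$ N  input=e $  — expand N ::= e
step 10: stack=$ e  input=e $  — match e
Accept reached after 10 steps.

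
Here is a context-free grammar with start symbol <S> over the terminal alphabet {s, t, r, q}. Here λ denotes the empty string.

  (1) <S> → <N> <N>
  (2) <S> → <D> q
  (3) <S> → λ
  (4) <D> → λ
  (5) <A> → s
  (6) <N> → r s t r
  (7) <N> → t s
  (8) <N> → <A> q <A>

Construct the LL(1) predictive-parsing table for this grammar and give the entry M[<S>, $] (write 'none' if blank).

FIRST(<D>) = {λ}
FIRST(<A>) = {s}
FIRST(<N>) = {r, s, t}  (via <A> q <A>)
FIRST(<S>) = {λ, q, r, s, t}  (via <N> <N>, <D> q)
FOLLOW(<S>) includes $ since <S> is the start symbol.
FOLLOW(<S>): <S> appears on no right-hand side. Thus FOLLOW(<S>) = {$}.
For <S> → <N> <N>: FIRST(<N> <N>) = {r, s, t}, so it goes in M[<S>, t] for t ∈ {r, s, t}.
For <S> → <D> q: FIRST(<D> q) = {q}, so it goes in M[<S>, t] for t ∈ {q}.
For <S> → λ: FIRST(λ) = {λ}, so it goes in M[<S>, t] for t ∈ {}; since λ ∈ FIRST, also for every t ∈ FOLLOW(<S>) = {$}.

<S> → λ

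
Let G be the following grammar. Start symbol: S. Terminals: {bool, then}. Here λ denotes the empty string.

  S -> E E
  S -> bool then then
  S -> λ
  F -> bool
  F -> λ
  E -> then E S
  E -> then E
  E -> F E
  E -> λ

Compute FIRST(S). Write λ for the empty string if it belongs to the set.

{λ, bool, then}

FIRST(F) = {λ, bool}
FIRST(E) = {λ, bool, then}  (via F E)
FIRST(S) = {λ, bool, then}  (via E E)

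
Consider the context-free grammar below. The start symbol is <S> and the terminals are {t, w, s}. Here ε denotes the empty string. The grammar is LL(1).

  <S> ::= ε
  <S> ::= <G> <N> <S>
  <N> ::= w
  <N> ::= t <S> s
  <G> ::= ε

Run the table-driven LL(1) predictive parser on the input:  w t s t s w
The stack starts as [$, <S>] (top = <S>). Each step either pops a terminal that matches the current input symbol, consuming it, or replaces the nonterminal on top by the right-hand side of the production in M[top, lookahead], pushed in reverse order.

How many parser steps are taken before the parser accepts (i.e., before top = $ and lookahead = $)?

21

      Stack          Input          Action
   1  $ <S>          w t s t s w $  expand <S> ::= <G> <N> <S>
   2  $ <S> <N> <G>  w t s t s w $  expand <G> ::= ε
   3  $ <S> <N>      w t s t s w $  expand <N> ::= w
   4  $ <S> w        w t s t s w $  match w
   5  $ <S>          t s t s w $    expand <S> ::= <G> <N> <S>
   6  $ <S> <N> <G>  t s t s w $    expand <G> ::= ε
   7  $ <S> <N>      t s t s w $    expand <N> ::= t <S> s
   8  $ <S> s <S> t  t s t s w $    match t
   9  $ <S> s <S>    s t s w $      expand <S> ::= ε
  10  $ <S> s        s t s w $      match s
  11  $ <S>          t s w $        expand <S> ::= <G> <N> <S>
  12  $ <S> <N> <G>  t s w $        expand <G> ::= ε
  13  $ <S> <N>      t s w $        expand <N> ::= t <S> s
  14  $ <S> s <S> t  t s w $        match t
  15  $ <S> s <S>    s w $          expand <S> ::= ε
  16  $ <S> s        s w $          match s
  17  $ <S>          w $            expand <S> ::= <G> <N> <S>
  18  $ <S> <N> <G>  w $            expand <G> ::= ε
  19  $ <S> <N>      w $            expand <N> ::= w
  20  $ <S> w        w $            match w
  21  $ <S>          $              expand <S> ::= ε
Accept reached after 21 steps.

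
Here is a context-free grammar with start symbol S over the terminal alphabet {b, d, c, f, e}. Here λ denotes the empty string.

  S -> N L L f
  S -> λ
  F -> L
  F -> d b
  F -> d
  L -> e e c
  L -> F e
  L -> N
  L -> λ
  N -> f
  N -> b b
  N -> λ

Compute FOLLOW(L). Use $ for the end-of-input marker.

FIRST(N): from N->f we get {f}; from N->b b we get {b}; from N->λ we get {λ}. So FIRST(N) = {λ, b, f}.
FIRST(S): from S->N L L f we get {b, d, e, f}; from S->λ we get {λ}. So FIRST(S) = {λ, b, d, e, f}.
FIRST(F): from F->L we get {λ, b, d, e, f}; from F->d b we get {d}; from F->d we get {d}. So FIRST(F) = {λ, b, d, e, f}.
FIRST(L): from L->e e c we get {e}; from L->F e we get {b, d, e, f}; from L->N we get {λ, b, f}; from L->λ we get {λ}. So FIRST(L) = {λ, b, d, e, f}.
FOLLOW(S) includes $ since S is the start symbol.
FOLLOW(S): S appears on no right-hand side. Thus FOLLOW(S) = {$}.
FOLLOW(F): in L->F e, F is followed by e with FIRST {e}. Thus FOLLOW(F) = {e}.
FOLLOW(L): in S->N L L f (occurrence 1), L is followed by L f with FIRST {b, d, e, f}; in S->N L L f (occurrence 2), L is followed by f with FIRST {f}; in F->L, the suffix after L is empty, so FOLLOW(L) ⊇ FOLLOW(F) = {e}. Thus FOLLOW(L) = {b, d, e, f}.
FOLLOW(N): in S->N L L f, N is followed by L L f with FIRST {b, d, e, f}; in L->N, the suffix after N is empty, so FOLLOW(N) ⊇ FOLLOW(L) = {b, d, e, f}. Thus FOLLOW(N) = {b, d, e, f}.

{b, d, e, f}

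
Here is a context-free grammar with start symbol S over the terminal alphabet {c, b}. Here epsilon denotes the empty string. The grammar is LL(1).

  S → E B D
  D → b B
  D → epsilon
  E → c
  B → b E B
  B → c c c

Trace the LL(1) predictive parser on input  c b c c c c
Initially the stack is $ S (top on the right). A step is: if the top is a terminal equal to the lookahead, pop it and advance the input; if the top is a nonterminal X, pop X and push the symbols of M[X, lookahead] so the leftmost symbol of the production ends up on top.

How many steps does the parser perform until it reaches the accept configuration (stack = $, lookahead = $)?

step 1: stack=$ S  input=c b c c c c $  — expand S → E B D
step 2: stack=$ D B E  input=c b c c c c $  — expand E → c
step 3: stack=$ D B c  input=c b c c c c $  — match c
step 4: stack=$ D B  input=b c c c c $  — expand B → b E B
step 5: stack=$ D B E b  input=b c c c c $  — match b
step 6: stack=$ D B E  input=c c c c $  — expand E → c
step 7: stack=$ D B c  input=c c c c $  — match c
step 8: stack=$ D B  input=c c c $  — expand B → c c c
step 9: stack=$ D c c c  input=c c c $  — match c
step 10: stack=$ D c c  input=c c $  — match c
step 11: stack=$ D c  input=c $  — match c
step 12: stack=$ D  input=$  — expand D → epsilon
Accept reached after 12 steps.

12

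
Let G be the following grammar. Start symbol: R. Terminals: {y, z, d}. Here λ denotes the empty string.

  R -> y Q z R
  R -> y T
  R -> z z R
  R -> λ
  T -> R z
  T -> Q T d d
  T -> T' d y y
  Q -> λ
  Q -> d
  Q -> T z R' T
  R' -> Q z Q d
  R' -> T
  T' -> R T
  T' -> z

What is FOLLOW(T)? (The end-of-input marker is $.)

{$, d, y, z}

FIRST(R) = {λ, y, z}
FIRST(T) = {d, y, z}  (via R z, Q T d d, T' d y y)
FIRST(Q) = {λ, d, y, z}  (via T z R' T)
FIRST(T') = {d, y, z}  (via R T)
FIRST(R') = {d, y, z}  (via Q z Q d, T)
FOLLOW(R) includes $ since R is the start symbol.
FOLLOW(R): in R->y Q z R, the suffix after R is empty (adds nothing new); in R->z z R, the suffix after R is empty (adds nothing new); in T->R z, R is followed by z with FIRST {z}; in T'->R T, R is followed by T with FIRST {d, y, z}. Thus FOLLOW(R) = {$, d, y, z}.
FOLLOW(Q): in R->y Q z R, Q is followed by z R with FIRST {z}; in T->Q T d d, Q is followed by T d d with FIRST {d, y, z}; in R'->Q z Q d (occurrence 1), Q is followed by z Q d with FIRST {z}; in R'->Q z Q d (occurrence 2), Q is followed by d with FIRST {d}. Thus FOLLOW(Q) = {d, y, z}.
FOLLOW(R'): in Q->T z R' T, R' is followed by T with FIRST {d, y, z}. Thus FOLLOW(R') = {d, y, z}.
FOLLOW(T'): in T->T' d y y, T' is followed by d y y with FIRST {d}. Thus FOLLOW(T') = {d}.
FOLLOW(T): in R->y T, the suffix after T is empty, so FOLLOW(T) ⊇ FOLLOW(R) = {$, d, y, z}; in T->Q T d d, T is followed by d d with FIRST {d}; in Q->T z R' T (occurrence 1), T is followed by z R' T with FIRST {z}; in Q->T z R' T (occurrence 2), the suffix after T is empty, so FOLLOW(T) ⊇ FOLLOW(Q) = {d, y, z}; in R'->T, the suffix after T is empty, so FOLLOW(T) ⊇ FOLLOW(R') = {d, y, z}; in T'->R T, the suffix after T is empty, so FOLLOW(T) ⊇ FOLLOW(T') = {d}. Thus FOLLOW(T) = {$, d, y, z}.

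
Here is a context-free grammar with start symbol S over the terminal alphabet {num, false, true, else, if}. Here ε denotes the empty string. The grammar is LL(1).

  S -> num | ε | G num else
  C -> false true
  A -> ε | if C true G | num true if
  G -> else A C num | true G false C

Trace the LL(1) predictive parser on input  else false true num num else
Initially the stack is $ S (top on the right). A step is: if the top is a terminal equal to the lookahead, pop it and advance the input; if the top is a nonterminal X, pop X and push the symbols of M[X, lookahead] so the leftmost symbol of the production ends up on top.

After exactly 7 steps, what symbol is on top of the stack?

num

step 1: stack=$ S  input=else false true num num else $  — expand S -> G num else
step 2: stack=$ else num G  input=else false true num num else $  — expand G -> else A C num
step 3: stack=$ else num num C A else  input=else false true num num else $  — match else
step 4: stack=$ else num num C A  input=false true num num else $  — expand A -> ε
step 5: stack=$ else num num C  input=false true num num else $  — expand C -> false true
step 6: stack=$ else num num true false  input=false true num num else $  — match false
step 7: stack=$ else num num true  input=true num num else $  — match true
Stack after step 7: $ else num num (top = num).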